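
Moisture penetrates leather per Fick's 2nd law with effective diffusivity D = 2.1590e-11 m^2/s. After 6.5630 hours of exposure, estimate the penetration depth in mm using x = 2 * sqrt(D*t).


t = 6.5630 hr * 3600 = 23626.8000 s
D * t = 2.1590e-11 * 23626.8000 = 5.1010e-07
x = 2 * sqrt(D*t) = 2 * sqrt(5.1010e-07) = 0.00142843 m = 1.4284 mm


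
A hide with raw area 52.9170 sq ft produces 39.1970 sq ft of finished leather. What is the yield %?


Formula: Yield = finished / raw * 100
Substituting: Yield = 39.1970 / 52.9170 * 100
Result: 74.0726 %


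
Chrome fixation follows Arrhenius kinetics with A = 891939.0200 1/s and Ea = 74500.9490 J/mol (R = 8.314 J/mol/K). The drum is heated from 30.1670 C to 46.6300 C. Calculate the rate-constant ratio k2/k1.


T1 = 30.1670 + 273.15 = 303.3170 K; T2 = 46.6300 + 273.15 = 319.7800 K
k1 = A * exp(-Ea/(R*T1)) = 891939.0200 * exp(-74500.9490/(8.314*303.3170)) = 1.3181e-07 1/s
k2 = A * exp(-Ea/(R*T2)) = 891939.0200 * exp(-74500.9490/(8.314*319.7800)) = 6.0325e-07 1/s
k2/k1 = 6.0325e-07 / 1.3181e-07 = 4.5765


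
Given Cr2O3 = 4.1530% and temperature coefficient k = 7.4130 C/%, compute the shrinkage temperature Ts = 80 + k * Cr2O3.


Formula: Ts = 80 + k * Cr2O3
Substituting: Ts = 80 + 7.4130 * 4.1530
Result: 110.7862 C


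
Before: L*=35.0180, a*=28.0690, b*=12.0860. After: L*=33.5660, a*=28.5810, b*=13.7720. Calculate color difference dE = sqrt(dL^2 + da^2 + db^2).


dL = -1.4520, da = 0.5120, db = 1.6860
dE = sqrt((-1.4520)^2 + 0.5120^2 + 1.6860^2) = 2.2832


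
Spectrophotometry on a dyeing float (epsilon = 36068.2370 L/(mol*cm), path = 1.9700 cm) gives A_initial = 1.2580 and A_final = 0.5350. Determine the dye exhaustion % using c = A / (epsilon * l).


c_initial = A_i / (epsilon * l) = 1.2580 / (36068.2370 * 1.9700) = 1.7705e-05 mol/L
c_final = A_f / (epsilon * l) = 0.5350 / (36068.2370 * 1.9700) = 7.5294e-06 mol/L
Exhaustion = (c_initial - c_final) / c_initial * 100 = (1.7705e-05 - 7.5294e-06) / 1.7705e-05 * 100 = 57.4722 %


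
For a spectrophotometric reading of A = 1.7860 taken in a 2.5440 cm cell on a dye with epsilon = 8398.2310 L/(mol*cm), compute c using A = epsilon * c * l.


Formula: c = A / (epsilon * l)
Substituting: c = 1.7860 / (8398.2310 * 2.5440)
Result: 8.3594e-05 mol/L


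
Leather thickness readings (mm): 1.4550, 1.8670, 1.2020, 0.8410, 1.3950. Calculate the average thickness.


Formula: Average = sum / n
Substituting: Average = 6.7600 / 5
Result: 1.3520 mm


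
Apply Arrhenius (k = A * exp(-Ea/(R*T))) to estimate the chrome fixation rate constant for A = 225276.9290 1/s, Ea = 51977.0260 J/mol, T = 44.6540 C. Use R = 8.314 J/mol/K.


T_K = T_C + 273.15 = 44.6540 + 273.15 = 317.8040 K
exponent = -Ea / (R * T_K) = -51977.0260 / (8.314 * 317.8040) = -19.6717
k = A * exp(exponent) = 225276.9290 * exp(-19.6717) = 6.4477e-04 1/s


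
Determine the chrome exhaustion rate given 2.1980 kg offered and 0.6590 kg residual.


Formula: Uptake = (offered - residual) / offered * 100
Substituting: Uptake = (2.1980 - 0.6590) / 2.1980 * 100
Result: 70.0182 %


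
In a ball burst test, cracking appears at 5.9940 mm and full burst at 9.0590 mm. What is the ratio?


Formula: Ratio = crack / burst
Substituting: Ratio = 5.9940 / 9.0590
Result: 0.6617


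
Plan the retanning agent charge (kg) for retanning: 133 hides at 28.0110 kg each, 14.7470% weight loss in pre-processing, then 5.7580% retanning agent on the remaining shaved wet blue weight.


Total_raw = N * avg_wt = 133 * 28.0110 = 3725.4630 kg
Substrate = Total_raw * (1 - loss/100) = 3725.4630 * (1 - 14.7470/100) = 3176.0690 kg
Retan = Substrate * pct / 100 = 3176.0690 * 5.7580 / 100 = 182.8781 kg


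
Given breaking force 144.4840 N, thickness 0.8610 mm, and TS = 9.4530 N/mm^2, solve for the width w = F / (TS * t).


Formula: w = F / (TS * t)
Substituting: w = 144.4840 / (9.4530 * 0.8610)
Result: 17.7520 mm


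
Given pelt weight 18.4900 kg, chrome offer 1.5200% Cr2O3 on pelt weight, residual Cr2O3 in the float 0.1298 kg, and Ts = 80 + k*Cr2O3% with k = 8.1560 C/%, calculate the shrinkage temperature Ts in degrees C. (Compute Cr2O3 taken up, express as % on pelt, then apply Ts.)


Offered = pelt * offer_pct / 100 = 18.4900 * 1.5200 / 100 = 0.2810 kg
Uptake = offered - residual = 0.2810 - 0.1298 = 0.1512 kg
Cr2O3% on pelt = uptake / pelt * 100 = 0.1512 / 18.4900 * 100 = 0.8180 %
Ts = 80 + k * Cr2O3% = 80 + 8.1560 * 0.8180 = 86.6716 C


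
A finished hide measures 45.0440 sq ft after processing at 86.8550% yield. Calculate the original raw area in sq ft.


Formula: raw = finished * 100 / yield
Substituting: raw = 45.0440 * 100 / 86.8550
Result: 51.8611 sq ft


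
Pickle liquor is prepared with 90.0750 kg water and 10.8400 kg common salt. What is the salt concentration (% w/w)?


Formula: Conc = salt / (water + salt) * 100
Substituting: Conc = 10.8400 / (90.0750 + 10.8400) * 100
Result: 10.7417 %


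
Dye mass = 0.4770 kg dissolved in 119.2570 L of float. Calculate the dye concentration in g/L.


Formula: Conc = dye_mass(kg) / volume(L) * 1000
Substituting: Conc = 0.4770 / 119.2570 * 1000
Result: 3.9998 g/L


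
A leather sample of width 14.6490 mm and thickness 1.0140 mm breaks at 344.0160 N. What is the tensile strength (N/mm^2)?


Formula: TS = force / (width * thickness)
Substituting: TS = 344.0160 / (14.6490 * 1.0140)
Result: 23.1597 N/mm^2


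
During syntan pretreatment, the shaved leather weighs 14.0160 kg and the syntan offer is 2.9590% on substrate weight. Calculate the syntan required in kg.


Formula: Syntan = substrate * pct / 100
Substituting: Syntan = 14.0160 * 2.9590 / 100
Result: 0.4147 kg


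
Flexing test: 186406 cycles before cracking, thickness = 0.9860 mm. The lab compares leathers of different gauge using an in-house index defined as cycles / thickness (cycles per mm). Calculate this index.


Formula: Index = cycles / thickness
Substituting: Index = 186406 / 0.9860
Result: 189052.7383 cycles/mm


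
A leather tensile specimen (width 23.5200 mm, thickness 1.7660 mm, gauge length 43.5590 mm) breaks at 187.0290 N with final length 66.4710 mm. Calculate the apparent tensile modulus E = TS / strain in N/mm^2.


TS = F / (w * t) = 187.0290 / (23.5200 * 1.7660) = 4.5028 N/mm^2
strain = (Lf - L0) / L0 = (66.4710 - 43.5590) / 43.5590 = 0.5260
E = TS / strain = 4.5028 / 0.5260 = 8.5604 N/mm^2


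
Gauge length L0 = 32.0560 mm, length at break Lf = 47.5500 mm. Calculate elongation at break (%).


Formula: Elongation = (Lf - L0) / L0 * 100
Substituting: Elongation = (47.5500 - 32.0560) / 32.0560 * 100
Result: 48.3342 %


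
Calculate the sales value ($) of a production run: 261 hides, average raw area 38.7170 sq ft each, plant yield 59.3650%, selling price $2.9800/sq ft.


Raw_total = N * avg_area = 261 * 38.7170 = 10105.1370 sq ft
Finished = Raw_total * yield / 100 = 10105.1370 * 59.3650 / 100 = 5998.9146 sq ft
Value = Finished * price = 5998.9146 * 2.9800 = 17876.7654 $


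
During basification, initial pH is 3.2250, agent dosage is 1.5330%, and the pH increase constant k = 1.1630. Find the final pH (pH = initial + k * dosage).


Formula: pH_final = pH_initial + k * base_pct
Substituting: pH_final = 3.2250 + 1.1630 * 1.5330
Result: 5.0079


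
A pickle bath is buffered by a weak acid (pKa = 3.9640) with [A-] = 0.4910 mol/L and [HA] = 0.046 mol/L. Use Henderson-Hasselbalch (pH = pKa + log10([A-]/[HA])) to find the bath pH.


ratio = [A-] / [HA] = 0.4910 / 0.046 = 10.6739
log10(ratio) = 1.0283
pH = pKa + log10(ratio) = 3.9640 + 1.0283 = 4.9923


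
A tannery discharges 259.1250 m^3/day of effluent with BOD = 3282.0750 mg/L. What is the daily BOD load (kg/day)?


Formula: BOD_load = volume * conc / 1000
Substituting: BOD_load = 259.1250 * 3282.0750 / 1000
Result: 850.4677 kg/day


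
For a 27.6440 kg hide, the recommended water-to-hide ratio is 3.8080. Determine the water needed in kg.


Formula: Water = hide_weight * ratio
Substituting: Water = 27.6440 * 3.8080
Result: 105.2684 kg


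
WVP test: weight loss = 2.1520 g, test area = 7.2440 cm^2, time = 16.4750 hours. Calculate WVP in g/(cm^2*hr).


Formula: WVP = loss / (area * time)
Substituting: WVP = 2.1520 / (7.2440 * 16.4750)
Result: 0.0180318 g/(cm^2*hr)


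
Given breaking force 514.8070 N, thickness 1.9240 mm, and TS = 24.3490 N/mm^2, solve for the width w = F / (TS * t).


Formula: w = F / (TS * t)
Substituting: w = 514.8070 / (24.3490 * 1.9240)
Result: 10.9890 mm


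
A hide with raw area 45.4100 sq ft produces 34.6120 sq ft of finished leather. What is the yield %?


Formula: Yield = finished / raw * 100
Substituting: Yield = 34.6120 / 45.4100 * 100
Result: 76.2211 %


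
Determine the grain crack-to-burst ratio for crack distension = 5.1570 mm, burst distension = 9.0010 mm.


Formula: Ratio = crack / burst
Substituting: Ratio = 5.1570 / 9.0010
Result: 0.5729


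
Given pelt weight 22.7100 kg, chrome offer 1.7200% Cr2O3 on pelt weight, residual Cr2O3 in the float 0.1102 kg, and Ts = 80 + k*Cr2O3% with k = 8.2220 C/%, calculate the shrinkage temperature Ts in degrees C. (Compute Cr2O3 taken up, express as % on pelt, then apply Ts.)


Offered = pelt * offer_pct / 100 = 22.7100 * 1.7200 / 100 = 0.3906 kg
Uptake = offered - residual = 0.3906 - 0.1102 = 0.2804 kg
Cr2O3% on pelt = uptake / pelt * 100 = 0.2804 / 22.7100 * 100 = 1.2348 %
Ts = 80 + k * Cr2O3% = 80 + 8.2220 * 1.2348 = 90.1521 C


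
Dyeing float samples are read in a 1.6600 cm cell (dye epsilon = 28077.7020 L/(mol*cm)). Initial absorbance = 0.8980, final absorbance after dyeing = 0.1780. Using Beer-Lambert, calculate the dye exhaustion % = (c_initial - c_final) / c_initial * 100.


c_initial = A_i / (epsilon * l) = 0.8980 / (28077.7020 * 1.6600) = 1.9267e-05 mol/L
c_final = A_f / (epsilon * l) = 0.1780 / (28077.7020 * 1.6600) = 3.8190e-06 mol/L
Exhaustion = (c_initial - c_final) / c_initial * 100 = (1.9267e-05 - 3.8190e-06) / 1.9267e-05 * 100 = 80.1782 %


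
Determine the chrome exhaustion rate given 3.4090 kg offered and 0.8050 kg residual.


Formula: Uptake = (offered - residual) / offered * 100
Substituting: Uptake = (3.4090 - 0.8050) / 3.4090 * 100
Result: 76.3860 %


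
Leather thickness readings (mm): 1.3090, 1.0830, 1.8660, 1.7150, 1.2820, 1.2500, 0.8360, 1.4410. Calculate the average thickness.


Formula: Average = sum / n
Substituting: Average = 10.7820 / 8
Result: 1.3478 mm


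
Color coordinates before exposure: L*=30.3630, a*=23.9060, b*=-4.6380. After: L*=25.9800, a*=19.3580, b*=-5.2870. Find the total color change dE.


dL = -4.3830, da = -4.5480, db = -0.6490
dE = sqrt((-4.3830)^2 + (-4.5480)^2 + (-0.6490)^2) = 6.3495


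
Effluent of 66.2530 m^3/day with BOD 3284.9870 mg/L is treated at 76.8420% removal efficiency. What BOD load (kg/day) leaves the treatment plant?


Load_in = volume * conc / 1000 = 66.2530 * 3284.9870 / 1000 = 217.6402 kg/day
Removed = Load_in * eff / 100 = 217.6402 * 76.8420 / 100 = 167.2391 kg/day
Load_out = Load_in - Removed = 217.6402 - 167.2391 = 50.4011 kg/day


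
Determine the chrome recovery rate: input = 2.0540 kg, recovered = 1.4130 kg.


Formula: Recovery = recovered / input * 100
Substituting: Recovery = 1.4130 / 2.0540 * 100
Result: 68.7926 %


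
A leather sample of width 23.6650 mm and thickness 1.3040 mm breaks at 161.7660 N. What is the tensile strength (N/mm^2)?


Formula: TS = force / (width * thickness)
Substituting: TS = 161.7660 / (23.6650 * 1.3040)
Result: 5.2421 N/mm^2


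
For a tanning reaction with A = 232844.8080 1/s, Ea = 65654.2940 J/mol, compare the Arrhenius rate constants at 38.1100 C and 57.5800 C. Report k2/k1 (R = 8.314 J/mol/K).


T1 = 38.1100 + 273.15 = 311.2600 K; T2 = 57.5800 + 273.15 = 330.7300 K
k1 = A * exp(-Ea/(R*T1)) = 232844.8080 * exp(-65654.2940/(8.314*311.2600)) = 2.2324e-06 1/s
k2 = A * exp(-Ea/(R*T2)) = 232844.8080 * exp(-65654.2940/(8.314*330.7300)) = 9.9408e-06 1/s
k2/k1 = 9.9408e-06 / 2.2324e-06 = 4.4529


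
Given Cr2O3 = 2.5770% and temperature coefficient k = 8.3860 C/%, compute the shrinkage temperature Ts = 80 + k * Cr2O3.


Formula: Ts = 80 + k * Cr2O3
Substituting: Ts = 80 + 8.3860 * 2.5770
Result: 101.6107 C


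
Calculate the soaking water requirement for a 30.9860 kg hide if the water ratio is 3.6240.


Formula: Water = hide_weight * ratio
Substituting: Water = 30.9860 * 3.6240
Result: 112.2933 kg


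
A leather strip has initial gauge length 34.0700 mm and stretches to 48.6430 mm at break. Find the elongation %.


Formula: Elongation = (Lf - L0) / L0 * 100
Substituting: Elongation = (48.6430 - 34.0700) / 34.0700 * 100
Result: 42.7737 %


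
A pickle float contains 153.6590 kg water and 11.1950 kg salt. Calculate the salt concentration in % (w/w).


Formula: Conc = salt / (water + salt) * 100
Substituting: Conc = 11.1950 / (153.6590 + 11.1950) * 100
Result: 6.7909 %


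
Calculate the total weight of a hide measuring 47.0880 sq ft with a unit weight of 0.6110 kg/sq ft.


Formula: Weight = area * weight_per_sqft
Substituting: Weight = 47.0880 * 0.6110
Result: 28.7708 kg


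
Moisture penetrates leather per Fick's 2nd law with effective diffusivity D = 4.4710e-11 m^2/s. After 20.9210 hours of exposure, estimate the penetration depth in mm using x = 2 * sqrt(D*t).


t = 20.9210 hr * 3600 = 75315.6000 s
D * t = 4.4710e-11 * 75315.6000 = 3.3674e-06
x = 2 * sqrt(D*t) = 2 * sqrt(3.3674e-06) = 0.00367007 m = 3.6701 mm


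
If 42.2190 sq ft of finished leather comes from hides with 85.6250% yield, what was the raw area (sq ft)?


Formula: raw = finished * 100 / yield
Substituting: raw = 42.2190 * 100 / 85.6250
Result: 49.3069 sq ft


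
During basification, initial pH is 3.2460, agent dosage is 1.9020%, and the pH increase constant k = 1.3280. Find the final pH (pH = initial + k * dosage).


Formula: pH_final = pH_initial + k * base_pct
Substituting: pH_final = 3.2460 + 1.3280 * 1.9020
Result: 5.7719


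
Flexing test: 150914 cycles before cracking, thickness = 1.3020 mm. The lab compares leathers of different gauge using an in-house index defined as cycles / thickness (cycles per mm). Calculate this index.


Formula: Index = cycles / thickness
Substituting: Index = 150914 / 1.3020
Result: 115909.3702 cycles/mm


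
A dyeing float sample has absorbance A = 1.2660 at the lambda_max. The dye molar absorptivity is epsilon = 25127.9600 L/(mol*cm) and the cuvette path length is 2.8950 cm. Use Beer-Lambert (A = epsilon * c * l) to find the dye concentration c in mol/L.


Formula: c = A / (epsilon * l)
Substituting: c = 1.2660 / (25127.9600 * 2.8950)
Result: 1.7403e-05 mol/L


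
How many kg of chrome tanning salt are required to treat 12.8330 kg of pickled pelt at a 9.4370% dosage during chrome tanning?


Formula: Chrome = substrate * pct / 100
Substituting: Chrome = 12.8330 * 9.4370 / 100
Result: 1.2111 kg


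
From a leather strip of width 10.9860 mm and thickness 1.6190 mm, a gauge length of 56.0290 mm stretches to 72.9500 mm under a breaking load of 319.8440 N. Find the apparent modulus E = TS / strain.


TS = F / (w * t) = 319.8440 / (10.9860 * 1.6190) = 17.9826 N/mm^2
strain = (Lf - L0) / L0 = (72.9500 - 56.0290) / 56.0290 = 0.3020
E = TS / strain = 17.9826 / 0.3020 = 59.5441 N/mm^2


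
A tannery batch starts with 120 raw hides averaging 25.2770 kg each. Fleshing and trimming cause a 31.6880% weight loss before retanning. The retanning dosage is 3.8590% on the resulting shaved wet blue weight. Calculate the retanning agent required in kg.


Total_raw = N * avg_wt = 120 * 25.2770 = 3033.2400 kg
Substrate = Total_raw * (1 - loss/100) = 3033.2400 * (1 - 31.6880/100) = 2072.0669 kg
Retan = Substrate * pct / 100 = 2072.0669 * 3.8590 / 100 = 79.9611 kg


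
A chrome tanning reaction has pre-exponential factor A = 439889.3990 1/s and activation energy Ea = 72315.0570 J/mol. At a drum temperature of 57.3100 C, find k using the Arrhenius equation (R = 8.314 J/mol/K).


T_K = T_C + 273.15 = 57.3100 + 273.15 = 330.4600 K
exponent = -Ea / (R * T_K) = -72315.0570 / (8.314 * 330.4600) = -26.3208
k = A * exp(exponent) = 439889.3990 * exp(-26.3208) = 1.6306e-06 1/s


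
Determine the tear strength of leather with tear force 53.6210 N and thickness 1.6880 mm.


Formula: Tear strength = force / thickness
Substituting: Tear strength = 53.6210 / 1.6880
Result: 31.7660 N/mm


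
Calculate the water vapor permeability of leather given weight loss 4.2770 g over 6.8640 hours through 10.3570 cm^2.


Formula: WVP = loss / (area * time)
Substituting: WVP = 4.2770 / (10.3570 * 6.8640)
Result: 0.0601628 g/(cm^2*hr)


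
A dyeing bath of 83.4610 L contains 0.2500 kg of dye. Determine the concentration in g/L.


Formula: Conc = dye_mass(kg) / volume(L) * 1000
Substituting: Conc = 0.2500 / 83.4610 * 1000
Result: 2.9954 g/L


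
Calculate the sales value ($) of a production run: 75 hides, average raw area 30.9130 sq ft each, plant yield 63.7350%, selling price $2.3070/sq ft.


Raw_total = N * avg_area = 75 * 30.9130 = 2318.4750 sq ft
Finished = Raw_total * yield / 100 = 2318.4750 * 63.7350 / 100 = 1477.6800 sq ft
Value = Finished * price = 1477.6800 * 2.3070 = 3409.0079 $


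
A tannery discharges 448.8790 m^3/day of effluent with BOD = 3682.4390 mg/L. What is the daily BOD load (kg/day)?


Formula: BOD_load = volume * conc / 1000
Substituting: BOD_load = 448.8790 * 3682.4390 / 1000
Result: 1652.9695 kg/day


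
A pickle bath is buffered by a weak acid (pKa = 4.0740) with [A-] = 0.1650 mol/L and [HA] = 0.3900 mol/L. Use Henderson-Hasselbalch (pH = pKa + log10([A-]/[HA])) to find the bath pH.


ratio = [A-] / [HA] = 0.1650 / 0.3900 = 0.4231
log10(ratio) = -0.3736
pH = pKa + log10(ratio) = 4.0740 - 0.3736 = 3.7004


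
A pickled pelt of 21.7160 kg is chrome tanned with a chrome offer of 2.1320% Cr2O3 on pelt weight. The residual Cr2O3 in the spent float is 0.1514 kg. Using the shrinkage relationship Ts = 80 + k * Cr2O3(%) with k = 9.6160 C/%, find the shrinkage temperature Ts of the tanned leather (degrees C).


Offered = pelt * offer_pct / 100 = 21.7160 * 2.1320 / 100 = 0.4630 kg
Uptake = offered - residual = 0.4630 - 0.1514 = 0.3116 kg
Cr2O3% on pelt = uptake / pelt * 100 = 0.3116 / 21.7160 * 100 = 1.4348 %
Ts = 80 + k * Cr2O3% = 80 + 9.6160 * 1.4348 = 93.7972 C


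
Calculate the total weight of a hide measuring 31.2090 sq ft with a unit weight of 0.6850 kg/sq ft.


Formula: Weight = area * weight_per_sqft
Substituting: Weight = 31.2090 * 0.6850
Result: 21.3782 kg


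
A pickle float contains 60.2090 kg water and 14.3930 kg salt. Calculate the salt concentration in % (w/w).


Formula: Conc = salt / (water + salt) * 100
Substituting: Conc = 14.3930 / (60.2090 + 14.3930) * 100
Result: 19.2930 %


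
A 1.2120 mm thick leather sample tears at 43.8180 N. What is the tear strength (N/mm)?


Formula: Tear strength = force / thickness
Substituting: Tear strength = 43.8180 / 1.2120
Result: 36.1535 N/mm


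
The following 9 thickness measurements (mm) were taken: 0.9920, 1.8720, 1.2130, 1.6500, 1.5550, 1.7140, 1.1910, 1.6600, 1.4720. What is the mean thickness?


Formula: Average = sum / n
Substituting: Average = 13.3190 / 9
Result: 1.4799 mm


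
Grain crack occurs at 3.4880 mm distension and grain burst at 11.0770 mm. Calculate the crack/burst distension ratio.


Formula: Ratio = crack / burst
Substituting: Ratio = 3.4880 / 11.0770
Result: 0.3149


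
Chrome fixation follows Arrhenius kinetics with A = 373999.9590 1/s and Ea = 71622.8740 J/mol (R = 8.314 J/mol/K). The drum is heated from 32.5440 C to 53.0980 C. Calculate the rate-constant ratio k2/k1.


T1 = 32.5440 + 273.15 = 305.6940 K; T2 = 53.0980 + 273.15 = 326.2480 K
k1 = A * exp(-Ea/(R*T1)) = 373999.9590 * exp(-71622.8740/(8.314*305.6940)) = 2.1581e-07 1/s
k2 = A * exp(-Ea/(R*T2)) = 373999.9590 * exp(-71622.8740/(8.314*326.2480)) = 1.2739e-06 1/s
k2/k1 = 1.2739e-06 / 2.1581e-07 = 5.9028


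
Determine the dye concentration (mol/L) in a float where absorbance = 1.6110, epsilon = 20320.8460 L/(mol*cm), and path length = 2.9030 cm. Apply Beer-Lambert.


Formula: c = A / (epsilon * l)
Substituting: c = 1.6110 / (20320.8460 * 2.9030)
Result: 2.7309e-05 mol/L


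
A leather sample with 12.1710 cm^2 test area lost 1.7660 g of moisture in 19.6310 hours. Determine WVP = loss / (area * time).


Formula: WVP = loss / (area * time)
Substituting: WVP = 1.7660 / (12.1710 * 19.6310)
Result: 0.00739132 g/(cm^2*hr)


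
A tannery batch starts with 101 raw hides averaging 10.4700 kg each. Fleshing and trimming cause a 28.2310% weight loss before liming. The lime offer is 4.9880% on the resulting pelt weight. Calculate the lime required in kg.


Total_raw = N * avg_wt = 101 * 10.4700 = 1057.4700 kg
Substrate = Total_raw * (1 - loss/100) = 1057.4700 * (1 - 28.2310/100) = 758.9356 kg
Lime = Substrate * pct / 100 = 758.9356 * 4.9880 / 100 = 37.8557 kg


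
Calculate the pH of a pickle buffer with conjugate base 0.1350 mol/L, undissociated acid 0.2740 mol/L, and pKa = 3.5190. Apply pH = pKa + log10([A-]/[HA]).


ratio = [A-] / [HA] = 0.1350 / 0.2740 = 0.4927
log10(ratio) = -0.3074
pH = pKa + log10(ratio) = 3.5190 - 0.3074 = 3.2116


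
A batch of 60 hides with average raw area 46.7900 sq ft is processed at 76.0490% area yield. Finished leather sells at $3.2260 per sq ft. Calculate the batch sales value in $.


Raw_total = N * avg_area = 60 * 46.7900 = 2807.4000 sq ft
Finished = Raw_total * yield / 100 = 2807.4000 * 76.0490 / 100 = 2134.9996 sq ft
Value = Finished * price = 2134.9996 * 3.2260 = 6887.5088 $


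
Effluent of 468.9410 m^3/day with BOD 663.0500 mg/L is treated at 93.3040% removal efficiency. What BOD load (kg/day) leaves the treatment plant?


Load_in = volume * conc / 1000 = 468.9410 * 663.0500 / 1000 = 310.9313 kg/day
Removed = Load_in * eff / 100 = 310.9313 * 93.3040 / 100 = 290.1114 kg/day
Load_out = Load_in - Removed = 310.9313 - 290.1114 = 20.8200 kg/day


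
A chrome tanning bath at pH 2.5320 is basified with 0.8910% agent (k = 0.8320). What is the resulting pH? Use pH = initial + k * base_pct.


Formula: pH_final = pH_initial + k * base_pct
Substituting: pH_final = 2.5320 + 0.8320 * 0.8910
Result: 3.2733


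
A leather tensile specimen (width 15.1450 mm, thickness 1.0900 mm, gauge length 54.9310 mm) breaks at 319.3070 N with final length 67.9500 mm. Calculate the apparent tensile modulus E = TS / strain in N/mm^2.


TS = F / (w * t) = 319.3070 / (15.1450 * 1.0900) = 19.3425 N/mm^2
strain = (Lf - L0) / L0 = (67.9500 - 54.9310) / 54.9310 = 0.2370
E = TS / strain = 19.3425 / 0.2370 = 81.6117 N/mm^2


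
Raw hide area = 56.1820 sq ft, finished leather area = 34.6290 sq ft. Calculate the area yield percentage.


Formula: Yield = finished / raw * 100
Substituting: Yield = 34.6290 / 56.1820 * 100
Result: 61.6372 %


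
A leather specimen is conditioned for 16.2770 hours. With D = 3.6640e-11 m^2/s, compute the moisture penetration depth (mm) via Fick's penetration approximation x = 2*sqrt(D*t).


t = 16.2770 hr * 3600 = 58597.2000 s
D * t = 3.6640e-11 * 58597.2000 = 2.1470e-06
x = 2 * sqrt(D*t) = 2 * sqrt(2.1470e-06) = 0.00293053 m = 2.9305 mm


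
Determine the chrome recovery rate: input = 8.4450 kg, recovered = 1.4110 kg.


Formula: Recovery = recovered / input * 100
Substituting: Recovery = 1.4110 / 8.4450 * 100
Result: 16.7081 %


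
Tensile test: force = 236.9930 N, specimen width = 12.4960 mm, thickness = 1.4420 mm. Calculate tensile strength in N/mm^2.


Formula: TS = force / (width * thickness)
Substituting: TS = 236.9930 / (12.4960 * 1.4420)
Result: 13.1522 N/mm^2


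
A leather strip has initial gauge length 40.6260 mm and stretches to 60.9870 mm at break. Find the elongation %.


Formula: Elongation = (Lf - L0) / L0 * 100
Substituting: Elongation = (60.9870 - 40.6260) / 40.6260 * 100
Result: 50.1182 %


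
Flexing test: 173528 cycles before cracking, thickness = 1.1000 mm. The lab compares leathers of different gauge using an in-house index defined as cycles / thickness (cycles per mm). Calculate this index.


Formula: Index = cycles / thickness
Substituting: Index = 173528 / 1.1000
Result: 157752.7273 cycles/mm


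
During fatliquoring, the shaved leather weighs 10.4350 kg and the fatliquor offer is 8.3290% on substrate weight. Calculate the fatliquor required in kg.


Formula: Fat = substrate * pct / 100
Substituting: Fat = 10.4350 * 8.3290 / 100
Result: 0.8691 kg


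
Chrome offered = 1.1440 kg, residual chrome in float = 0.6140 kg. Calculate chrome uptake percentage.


Formula: Uptake = (offered - residual) / offered * 100
Substituting: Uptake = (1.1440 - 0.6140) / 1.1440 * 100
Result: 46.3287 %


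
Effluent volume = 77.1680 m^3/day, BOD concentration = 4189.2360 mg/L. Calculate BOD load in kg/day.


Formula: BOD_load = volume * conc / 1000
Substituting: BOD_load = 77.1680 * 4189.2360 / 1000
Result: 323.2750 kg/day


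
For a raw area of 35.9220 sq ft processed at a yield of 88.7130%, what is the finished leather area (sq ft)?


Formula: finished = raw * yield / 100
Substituting: finished = 35.9220 * 88.7130 / 100
Result: 31.8675 sq ft


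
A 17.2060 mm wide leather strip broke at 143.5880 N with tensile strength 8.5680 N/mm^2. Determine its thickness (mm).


Formula: t = F / (TS * w)
Substituting: t = 143.5880 / (8.5680 * 17.2060)
Result: 0.9740 mm


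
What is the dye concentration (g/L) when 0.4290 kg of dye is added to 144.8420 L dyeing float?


Formula: Conc = dye_mass(kg) / volume(L) * 1000
Substituting: Conc = 0.4290 / 144.8420 * 1000
Result: 2.9618 g/L


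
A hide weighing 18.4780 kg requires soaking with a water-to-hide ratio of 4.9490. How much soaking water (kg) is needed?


Formula: Water = hide_weight * ratio
Substituting: Water = 18.4780 * 4.9490
Result: 91.4476 kg


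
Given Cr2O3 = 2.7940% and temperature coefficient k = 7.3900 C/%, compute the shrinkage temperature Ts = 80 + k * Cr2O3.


Formula: Ts = 80 + k * Cr2O3
Substituting: Ts = 80 + 7.3900 * 2.7940
Result: 100.6477 C


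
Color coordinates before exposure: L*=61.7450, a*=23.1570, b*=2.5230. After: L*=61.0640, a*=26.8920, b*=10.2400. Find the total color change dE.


dL = -0.6810, da = 3.7350, db = 7.7170
dE = sqrt((-0.6810)^2 + 3.7350^2 + 7.7170^2) = 8.6004


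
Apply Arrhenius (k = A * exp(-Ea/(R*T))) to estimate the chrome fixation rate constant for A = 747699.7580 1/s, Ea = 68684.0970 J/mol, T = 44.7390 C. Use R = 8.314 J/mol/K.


T_K = T_C + 273.15 = 44.7390 + 273.15 = 317.8890 K
exponent = -Ea / (R * T_K) = -68684.0970 / (8.314 * 317.8890) = -25.9879
k = A * exp(exponent) = 747699.7580 * exp(-25.9879) = 3.8667e-06 1/s


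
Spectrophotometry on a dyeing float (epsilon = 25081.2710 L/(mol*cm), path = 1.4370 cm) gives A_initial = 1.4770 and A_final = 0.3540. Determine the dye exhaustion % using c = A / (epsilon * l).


c_initial = A_i / (epsilon * l) = 1.4770 / (25081.2710 * 1.4370) = 4.0980e-05 mol/L
c_final = A_f / (epsilon * l) = 0.3540 / (25081.2710 * 1.4370) = 9.8219e-06 mol/L
Exhaustion = (c_initial - c_final) / c_initial * 100 = (4.0980e-05 - 9.8219e-06) / 4.0980e-05 * 100 = 76.0325 %


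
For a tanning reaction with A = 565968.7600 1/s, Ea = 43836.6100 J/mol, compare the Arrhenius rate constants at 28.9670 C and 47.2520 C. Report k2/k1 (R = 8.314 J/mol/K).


T1 = 28.9670 + 273.15 = 302.1170 K; T2 = 47.2520 + 273.15 = 320.4020 K
k1 = A * exp(-Ea/(R*T1)) = 565968.7600 * exp(-43836.6100/(8.314*302.1170)) = 0.0149063 1/s
k2 = A * exp(-Ea/(R*T2)) = 565968.7600 * exp(-43836.6100/(8.314*320.4020)) = 0.0403571 1/s
k2/k1 = 0.0403571 / 0.0149063 = 2.7074


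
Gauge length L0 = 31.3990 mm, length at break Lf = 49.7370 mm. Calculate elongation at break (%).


Formula: Elongation = (Lf - L0) / L0 * 100
Substituting: Elongation = (49.7370 - 31.3990) / 31.3990 * 100
Result: 58.4031 %


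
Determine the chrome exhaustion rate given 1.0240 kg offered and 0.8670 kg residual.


Formula: Uptake = (offered - residual) / offered * 100
Substituting: Uptake = (1.0240 - 0.8670) / 1.0240 * 100
Result: 15.3320 %


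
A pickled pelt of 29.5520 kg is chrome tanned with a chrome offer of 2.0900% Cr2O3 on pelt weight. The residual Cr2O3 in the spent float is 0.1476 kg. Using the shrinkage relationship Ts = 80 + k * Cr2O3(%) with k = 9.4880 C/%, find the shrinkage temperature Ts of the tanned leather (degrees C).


Offered = pelt * offer_pct / 100 = 29.5520 * 2.0900 / 100 = 0.6176 kg
Uptake = offered - residual = 0.6176 - 0.1476 = 0.4700 kg
Cr2O3% on pelt = uptake / pelt * 100 = 0.4700 / 29.5520 * 100 = 1.5905 %
Ts = 80 + k * Cr2O3% = 80 + 9.4880 * 1.5905 = 95.0911 C


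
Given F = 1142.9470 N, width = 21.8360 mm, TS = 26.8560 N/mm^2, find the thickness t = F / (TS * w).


Formula: t = F / (TS * w)
Substituting: t = 1142.9470 / (26.8560 * 21.8360)
Result: 1.9490 mm


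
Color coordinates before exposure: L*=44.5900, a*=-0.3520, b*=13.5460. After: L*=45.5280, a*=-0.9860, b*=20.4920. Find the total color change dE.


dL = 0.9380, da = -0.6340, db = 6.9460
dE = sqrt(0.9380^2 + (-0.6340)^2 + 6.9460^2) = 7.0377


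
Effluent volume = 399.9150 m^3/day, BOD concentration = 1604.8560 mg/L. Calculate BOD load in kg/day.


Formula: BOD_load = volume * conc / 1000
Substituting: BOD_load = 399.9150 * 1604.8560 / 1000
Result: 641.8060 kg/day


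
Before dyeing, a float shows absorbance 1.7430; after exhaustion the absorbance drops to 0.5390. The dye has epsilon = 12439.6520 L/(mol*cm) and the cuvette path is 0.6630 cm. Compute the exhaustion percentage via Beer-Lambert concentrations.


c_initial = A_i / (epsilon * l) = 1.7430 / (12439.6520 * 0.6630) = 2.1134e-04 mol/L
c_final = A_f / (epsilon * l) = 0.5390 / (12439.6520 * 0.6630) = 6.5353e-05 mol/L
Exhaustion = (c_initial - c_final) / c_initial * 100 = (2.1134e-04 - 6.5353e-05) / 2.1134e-04 * 100 = 69.0763 %


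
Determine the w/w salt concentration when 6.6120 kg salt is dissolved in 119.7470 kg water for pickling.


Formula: Conc = salt / (water + salt) * 100
Substituting: Conc = 6.6120 / (119.7470 + 6.6120) * 100
Result: 5.2327 %


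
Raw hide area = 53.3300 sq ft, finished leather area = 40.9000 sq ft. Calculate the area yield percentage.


Formula: Yield = finished / raw * 100
Substituting: Yield = 40.9000 / 53.3300 * 100
Result: 76.6923 %


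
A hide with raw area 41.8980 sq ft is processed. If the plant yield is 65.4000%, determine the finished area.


Formula: finished = raw * yield / 100
Substituting: finished = 41.8980 * 65.4000 / 100
Result: 27.4013 sq ft


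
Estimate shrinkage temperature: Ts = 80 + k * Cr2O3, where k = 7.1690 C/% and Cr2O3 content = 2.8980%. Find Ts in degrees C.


Formula: Ts = 80 + k * Cr2O3
Substituting: Ts = 80 + 7.1690 * 2.8980
Result: 100.7758 C


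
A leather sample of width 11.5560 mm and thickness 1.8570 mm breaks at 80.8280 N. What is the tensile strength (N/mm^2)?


Formula: TS = force / (width * thickness)
Substituting: TS = 80.8280 / (11.5560 * 1.8570)
Result: 3.7665 N/mm^2


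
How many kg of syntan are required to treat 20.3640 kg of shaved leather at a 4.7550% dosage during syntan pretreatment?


Formula: Syntan = substrate * pct / 100
Substituting: Syntan = 20.3640 * 4.7550 / 100
Result: 0.9683 kg


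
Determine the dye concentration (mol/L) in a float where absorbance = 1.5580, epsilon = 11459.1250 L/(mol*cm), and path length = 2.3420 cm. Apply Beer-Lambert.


Formula: c = A / (epsilon * l)
Substituting: c = 1.5580 / (11459.1250 * 2.3420)
Result: 5.8054e-05 mol/L


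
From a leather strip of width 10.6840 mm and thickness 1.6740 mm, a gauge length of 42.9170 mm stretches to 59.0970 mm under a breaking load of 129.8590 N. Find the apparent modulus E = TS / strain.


TS = F / (w * t) = 129.8590 / (10.6840 * 1.6740) = 7.2608 N/mm^2
strain = (Lf - L0) / L0 = (59.0970 - 42.9170) / 42.9170 = 0.3770
E = TS / strain = 7.2608 / 0.3770 = 19.2590 N/mm^2


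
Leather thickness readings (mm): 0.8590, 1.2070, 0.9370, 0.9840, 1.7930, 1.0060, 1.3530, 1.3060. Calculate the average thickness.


Formula: Average = sum / n
Substituting: Average = 9.4450 / 8
Result: 1.1806 mm


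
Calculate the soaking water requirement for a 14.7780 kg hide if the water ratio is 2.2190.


Formula: Water = hide_weight * ratio
Substituting: Water = 14.7780 * 2.2190
Result: 32.7924 kg


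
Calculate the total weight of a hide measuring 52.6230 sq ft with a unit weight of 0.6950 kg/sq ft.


Formula: Weight = area * weight_per_sqft
Substituting: Weight = 52.6230 * 0.6950
Result: 36.5730 kg


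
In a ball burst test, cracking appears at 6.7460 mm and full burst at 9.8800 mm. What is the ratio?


Formula: Ratio = crack / burst
Substituting: Ratio = 6.7460 / 9.8800
Result: 0.6828


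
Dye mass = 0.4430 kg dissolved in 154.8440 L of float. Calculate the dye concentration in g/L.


Formula: Conc = dye_mass(kg) / volume(L) * 1000
Substituting: Conc = 0.4430 / 154.8440 * 1000
Result: 2.8609 g/L


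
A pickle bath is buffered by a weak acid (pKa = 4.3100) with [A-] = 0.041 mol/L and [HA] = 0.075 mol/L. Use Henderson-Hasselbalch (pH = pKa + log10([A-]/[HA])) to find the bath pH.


ratio = [A-] / [HA] = 0.041 / 0.075 = 0.5467
log10(ratio) = -0.2623
pH = pKa + log10(ratio) = 4.3100 - 0.2623 = 4.0477


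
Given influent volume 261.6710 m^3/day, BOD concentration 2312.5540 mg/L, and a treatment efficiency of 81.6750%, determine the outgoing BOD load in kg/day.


Load_in = volume * conc / 1000 = 261.6710 * 2312.5540 / 1000 = 605.1283 kg/day
Removed = Load_in * eff / 100 = 605.1283 * 81.6750 / 100 = 494.2386 kg/day
Load_out = Load_in - Removed = 605.1283 - 494.2386 = 110.8898 kg/day


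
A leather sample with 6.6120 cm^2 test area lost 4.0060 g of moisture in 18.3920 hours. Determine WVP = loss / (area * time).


Formula: WVP = loss / (area * time)
Substituting: WVP = 4.0060 / (6.6120 * 18.3920)
Result: 0.0329419 g/(cm^2*hr)


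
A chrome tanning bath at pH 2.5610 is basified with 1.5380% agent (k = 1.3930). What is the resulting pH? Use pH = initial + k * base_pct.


Formula: pH_final = pH_initial + k * base_pct
Substituting: pH_final = 2.5610 + 1.3930 * 1.5380
Result: 4.7034


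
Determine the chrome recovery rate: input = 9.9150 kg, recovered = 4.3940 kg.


Formula: Recovery = recovered / input * 100
Substituting: Recovery = 4.3940 / 9.9150 * 100
Result: 44.3167 %


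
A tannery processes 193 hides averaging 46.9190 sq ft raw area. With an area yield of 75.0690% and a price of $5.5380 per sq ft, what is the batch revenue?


Raw_total = N * avg_area = 193 * 46.9190 = 9055.3670 sq ft
Finished = Raw_total * yield / 100 = 9055.3670 * 75.0690 / 100 = 6797.7735 sq ft
Value = Finished * price = 6797.7735 * 5.5380 = 37646.0694 $


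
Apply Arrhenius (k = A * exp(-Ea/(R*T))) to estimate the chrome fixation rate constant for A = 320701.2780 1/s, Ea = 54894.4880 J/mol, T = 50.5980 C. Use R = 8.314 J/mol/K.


T_K = T_C + 273.15 = 50.5980 + 273.15 = 323.7480 K
exponent = -Ea / (R * T_K) = -54894.4880 / (8.314 * 323.7480) = -20.3944
k = A * exp(exponent) = 320701.2780 * exp(-20.3944) = 4.4557e-04 1/s


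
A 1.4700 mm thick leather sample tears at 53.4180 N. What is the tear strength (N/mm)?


Formula: Tear strength = force / thickness
Substituting: Tear strength = 53.4180 / 1.4700
Result: 36.3388 N/mm


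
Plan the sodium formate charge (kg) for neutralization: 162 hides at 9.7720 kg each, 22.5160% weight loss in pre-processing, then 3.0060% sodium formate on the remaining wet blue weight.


Total_raw = N * avg_wt = 162 * 9.7720 = 1583.0640 kg
Substrate = Total_raw * (1 - loss/100) = 1583.0640 * (1 - 22.5160/100) = 1226.6213 kg
Neutralizer = Substrate * pct / 100 = 1226.6213 * 3.0060 / 100 = 36.8722 kg


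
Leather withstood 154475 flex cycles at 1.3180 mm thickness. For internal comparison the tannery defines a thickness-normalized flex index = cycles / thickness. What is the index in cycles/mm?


Formula: Index = cycles / thickness
Substituting: Index = 154475 / 1.3180
Result: 117204.0971 cycles/mm


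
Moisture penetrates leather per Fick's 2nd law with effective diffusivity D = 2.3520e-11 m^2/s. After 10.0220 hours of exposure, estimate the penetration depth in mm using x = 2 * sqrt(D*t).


t = 10.0220 hr * 3600 = 36079.2000 s
D * t = 2.3520e-11 * 36079.2000 = 8.4858e-07
x = 2 * sqrt(D*t) = 2 * sqrt(8.4858e-07) = 0.00184237 m = 1.8424 mm


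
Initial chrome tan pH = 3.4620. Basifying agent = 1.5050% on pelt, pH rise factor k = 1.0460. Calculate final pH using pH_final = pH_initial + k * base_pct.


Formula: pH_final = pH_initial + k * base_pct
Substituting: pH_final = 3.4620 + 1.0460 * 1.5050
Result: 5.0362


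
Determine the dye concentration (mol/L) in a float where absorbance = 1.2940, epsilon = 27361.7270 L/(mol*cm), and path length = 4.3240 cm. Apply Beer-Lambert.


Formula: c = A / (epsilon * l)
Substituting: c = 1.2940 / (27361.7270 * 4.3240)
Result: 1.0937e-05 mol/L


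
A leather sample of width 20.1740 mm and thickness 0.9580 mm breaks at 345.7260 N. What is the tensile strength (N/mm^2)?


Formula: TS = force / (width * thickness)
Substituting: TS = 345.7260 / (20.1740 * 0.9580)
Result: 17.8885 N/mm^2


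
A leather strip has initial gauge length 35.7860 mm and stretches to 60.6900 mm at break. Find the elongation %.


Formula: Elongation = (Lf - L0) / L0 * 100
Substituting: Elongation = (60.6900 - 35.7860) / 35.7860 * 100
Result: 69.5915 %


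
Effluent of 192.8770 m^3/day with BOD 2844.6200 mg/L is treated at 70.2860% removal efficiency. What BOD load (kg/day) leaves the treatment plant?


Load_in = volume * conc / 1000 = 192.8770 * 2844.6200 / 1000 = 548.6618 kg/day
Removed = Load_in * eff / 100 = 548.6618 * 70.2860 / 100 = 385.6324 kg/day
Load_out = Load_in - Removed = 548.6618 - 385.6324 = 163.0294 kg/day


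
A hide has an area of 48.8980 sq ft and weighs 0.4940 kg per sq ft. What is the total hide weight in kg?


Formula: Weight = area * weight_per_sqft
Substituting: Weight = 48.8980 * 0.4940
Result: 24.1556 kg


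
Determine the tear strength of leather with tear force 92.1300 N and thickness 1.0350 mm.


Formula: Tear strength = force / thickness
Substituting: Tear strength = 92.1300 / 1.0350
Result: 89.0145 N/mm


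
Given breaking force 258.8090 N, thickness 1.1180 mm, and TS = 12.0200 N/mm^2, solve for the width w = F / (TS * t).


Formula: w = F / (TS * t)
Substituting: w = 258.8090 / (12.0200 * 1.1180)
Result: 19.2590 mm


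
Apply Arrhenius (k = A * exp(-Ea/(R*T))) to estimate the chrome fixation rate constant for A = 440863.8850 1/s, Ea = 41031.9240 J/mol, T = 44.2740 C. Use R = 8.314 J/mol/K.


T_K = T_C + 273.15 = 44.2740 + 273.15 = 317.4240 K
exponent = -Ea / (R * T_K) = -41031.9240 / (8.314 * 317.4240) = -15.5479
k = A * exp(exponent) = 440863.8850 * exp(-15.5479) = 0.0779707 1/s


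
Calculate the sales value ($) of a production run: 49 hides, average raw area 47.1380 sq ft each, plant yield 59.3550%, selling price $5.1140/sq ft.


Raw_total = N * avg_area = 49 * 47.1380 = 2309.7620 sq ft
Finished = Raw_total * yield / 100 = 2309.7620 * 59.3550 / 100 = 1370.9592 sq ft
Value = Finished * price = 1370.9592 * 5.1140 = 7011.0855 $


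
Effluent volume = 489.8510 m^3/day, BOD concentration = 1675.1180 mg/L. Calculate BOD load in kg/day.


Formula: BOD_load = volume * conc / 1000
Substituting: BOD_load = 489.8510 * 1675.1180 / 1000
Result: 820.5582 kg/day


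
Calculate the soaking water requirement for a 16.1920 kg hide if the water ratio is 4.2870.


Formula: Water = hide_weight * ratio
Substituting: Water = 16.1920 * 4.2870
Result: 69.4151 kg


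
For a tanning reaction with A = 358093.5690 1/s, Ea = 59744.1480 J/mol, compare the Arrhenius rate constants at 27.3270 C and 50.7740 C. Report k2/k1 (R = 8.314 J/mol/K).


T1 = 27.3270 + 273.15 = 300.4770 K; T2 = 50.7740 + 273.15 = 323.9240 K
k1 = A * exp(-Ea/(R*T1)) = 358093.5690 * exp(-59744.1480/(8.314*300.4770)) = 1.4715e-05 1/s
k2 = A * exp(-Ea/(R*T2)) = 358093.5690 * exp(-59744.1480/(8.314*323.9240)) = 8.3091e-05 1/s
k2/k1 = 8.3091e-05 / 1.4715e-05 = 5.6468
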